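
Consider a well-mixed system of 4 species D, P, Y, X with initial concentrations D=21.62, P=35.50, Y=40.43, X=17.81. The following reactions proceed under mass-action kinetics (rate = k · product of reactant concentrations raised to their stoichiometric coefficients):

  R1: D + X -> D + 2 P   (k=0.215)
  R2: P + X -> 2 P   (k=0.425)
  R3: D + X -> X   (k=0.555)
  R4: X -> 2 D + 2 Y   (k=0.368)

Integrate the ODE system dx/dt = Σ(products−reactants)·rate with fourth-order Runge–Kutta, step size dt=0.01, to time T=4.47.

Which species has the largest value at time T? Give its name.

Dominant species at T: P

RK4 with dt=0.01: 447 steps to T=4.47. Trajectory (selected grid times):
t=0.00: D=21.62 P=35.50 Y=40.43 X=17.81
t=0.50: D=14.65 P=55.95 Y=40.99 X=0.00
t=0.99: D=14.65 P=55.95 Y=40.99 X=0.00
t=1.49: D=14.65 P=55.95 Y=40.99 X=0.00
t=1.99: D=14.65 P=55.95 Y=40.99 X=0.00
t=2.48: D=14.65 P=55.95 Y=40.99 X=0.00
t=2.98: D=14.65 P=55.95 Y=40.99 X=0.00
t=3.48: D=14.65 P=55.95 Y=40.99 X=0.00
t=3.97: D=14.65 P=55.95 Y=40.99 X=0.00
t=4.47: D=14.65 P=55.95 Y=40.99 X=0.00
At T=4.47: D=14.65 P=55.95 Y=40.99 X=0.00; the largest is P.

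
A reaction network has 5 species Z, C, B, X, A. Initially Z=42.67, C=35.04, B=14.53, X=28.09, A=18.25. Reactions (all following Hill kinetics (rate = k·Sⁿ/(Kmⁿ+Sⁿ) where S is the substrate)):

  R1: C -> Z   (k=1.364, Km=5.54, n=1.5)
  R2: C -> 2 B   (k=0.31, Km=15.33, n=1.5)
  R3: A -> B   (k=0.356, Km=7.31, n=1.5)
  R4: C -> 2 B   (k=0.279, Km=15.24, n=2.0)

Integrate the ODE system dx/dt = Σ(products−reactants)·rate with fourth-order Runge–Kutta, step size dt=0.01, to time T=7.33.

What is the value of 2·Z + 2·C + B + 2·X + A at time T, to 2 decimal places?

Value at T = 244.38

Check how each reaction changes W = 2·Z + 2·C + B + 2·X + A (weight of products minus weight of reactants):
R1: C -> Z: (2·1) − (2·1) = 2 − 2 = 0
R2: C -> 2 B: (1·2) − (2·1) = 2 − 2 = 0
R3: A -> B: (1·1) − (1·1) = 1 − 1 = 0
R4: C -> 2 B: (1·2) − (2·1) = 2 − 2 = 0
Every reaction leaves W unchanged, so W is conserved and no simulation is needed: W(T) = W(0) = 2·42.67 + 2·35.04 + 14.53 + 2·28.09 + 18.25 = 244.38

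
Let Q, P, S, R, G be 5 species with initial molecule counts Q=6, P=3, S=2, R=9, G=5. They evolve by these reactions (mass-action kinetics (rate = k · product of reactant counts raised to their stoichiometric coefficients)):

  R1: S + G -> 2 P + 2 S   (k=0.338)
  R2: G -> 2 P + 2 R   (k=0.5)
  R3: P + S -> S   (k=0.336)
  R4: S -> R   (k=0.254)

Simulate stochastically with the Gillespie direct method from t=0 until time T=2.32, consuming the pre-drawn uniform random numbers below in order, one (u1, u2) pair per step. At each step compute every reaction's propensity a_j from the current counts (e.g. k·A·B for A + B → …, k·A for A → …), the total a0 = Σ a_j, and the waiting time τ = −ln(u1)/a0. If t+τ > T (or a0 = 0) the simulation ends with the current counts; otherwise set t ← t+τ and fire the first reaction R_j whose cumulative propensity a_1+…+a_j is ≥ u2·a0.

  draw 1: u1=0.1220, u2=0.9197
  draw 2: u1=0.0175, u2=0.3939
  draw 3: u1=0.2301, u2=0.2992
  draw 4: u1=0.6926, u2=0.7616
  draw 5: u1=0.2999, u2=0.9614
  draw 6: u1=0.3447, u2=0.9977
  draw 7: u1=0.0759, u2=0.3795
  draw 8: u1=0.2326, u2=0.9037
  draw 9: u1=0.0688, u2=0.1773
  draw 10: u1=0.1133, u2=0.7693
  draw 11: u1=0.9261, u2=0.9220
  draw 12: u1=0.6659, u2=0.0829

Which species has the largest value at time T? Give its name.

t=0.000: Q=6 P=3 S=2 R=9 G=5
Draw 1: a1=3.380, a2=2.500, a3=2.016, a4=0.508, a0=8.404; τ=−ln(0.1220)/8.404=0.250 → t=0.250; u2·a0=0.9197·8.404=7.729; a1+a2=5.880 < 7.729 ≤ a1+…+a3=7.896 → R3 fires; Q=6 P=2 S=2 R=9 G=5
Draw 2: a1=3.380, a2=2.500, a3=1.344, a4=0.508, a0=7.732; τ=−ln(0.0175)/7.732=0.523 → t=0.774; u2·a0=0.3939·7.732=3.046 ≤ a1=3.380 → R1 fires; Q=6 P=4 S=3 R=9 G=4
Draw 3: a1=4.056, a2=2.000, a3=4.032, a4=0.762, a0=10.850; τ=−ln(0.2301)/10.850=0.135 → t=0.909; u2·a0=0.2992·10.850=3.246 ≤ a1=4.056 → R1 fires; Q=6 P=6 S=4 R=9 G=3
Draw 4: a1=4.056, a2=1.500, a3=8.064, a4=1.016, a0=14.636; τ=−ln(0.6926)/14.636=0.025 → t=0.934; u2·a0=0.7616·14.636=11.147; a1+a2=5.556 < 11.147 ≤ a1+…+a3=13.620 → R3 fires; Q=6 P=5 S=4 R=9 G=3
Draw 5: a1=4.056, a2=1.500, a3=6.720, a4=1.016, a0=13.292; τ=−ln(0.2999)/13.292=0.091 → t=1.025; u2·a0=0.9614·13.292=12.779; a1+…+a3=12.276 < 12.779 ≤ a1+…+a4=13.292 → R4 fires; Q=6 P=5 S=3 R=10 G=3
Draw 6: a1=3.042, a2=1.500, a3=5.040, a4=0.762, a0=10.344; τ=−ln(0.3447)/10.344=0.103 → t=1.128; u2·a0=0.9977·10.344=10.320; a1+…+a3=9.582 < 10.320 ≤ a1+…+a4=10.344 → R4 fires; Q=6 P=5 S=2 R=11 G=3
Draw 7: a1=2.028, a2=1.500, a3=3.360, a4=0.508, a0=7.396; τ=−ln(0.0759)/7.396=0.349 → t=1.476; u2·a0=0.3795·7.396=2.807; a1=2.028 < 2.807 ≤ a1+a2=3.528 → R2 fires; Q=6 P=7 S=2 R=13 G=2
Draw 8: a1=1.352, a2=1.000, a3=4.704, a4=0.508, a0=7.564; τ=−ln(0.2326)/7.564=0.193 → t=1.669; u2·a0=0.9037·7.564=6.836; a1+a2=2.352 < 6.836 ≤ a1+…+a3=7.056 → R3 fires; Q=6 P=6 S=2 R=13 G=2
Draw 9: a1=1.352, a2=1.000, a3=4.032, a4=0.508, a0=6.892; τ=−ln(0.0688)/6.892=0.388 → t=2.057; u2·a0=0.1773·6.892=1.222 ≤ a1=1.352 → R1 fires; Q=6 P=8 S=3 R=13 G=1
Draw 10: a1=1.014, a2=0.500, a3=8.064, a4=0.762, a0=10.340; τ=−ln(0.1133)/10.340=0.211 → t=2.268; u2·a0=0.7693·10.340=7.955; a1+a2=1.514 < 7.955 ≤ a1+…+a3=9.578 → R3 fires; Q=6 P=7 S=3 R=13 G=1
Draw 11: a1=1.014, a2=0.500, a3=7.056, a4=0.762, a0=9.332; τ=−ln(0.9261)/9.332=0.008 → t=2.276; u2·a0=0.9220·9.332=8.604; a1+…+a3=8.570 < 8.604 ≤ a1+…+a4=9.332 → R4 fires; Q=6 P=7 S=2 R=14 G=1
Draw 12: a1=0.676, a2=0.500, a3=4.704, a4=0.508, a0=6.388; τ=−ln(0.6659)/6.388=0.064 → t=2.340 > T=2.32: stop.
At T=2.32: Q=6 P=7 S=2 R=14 G=1; the largest is R.

Dominant species at T: R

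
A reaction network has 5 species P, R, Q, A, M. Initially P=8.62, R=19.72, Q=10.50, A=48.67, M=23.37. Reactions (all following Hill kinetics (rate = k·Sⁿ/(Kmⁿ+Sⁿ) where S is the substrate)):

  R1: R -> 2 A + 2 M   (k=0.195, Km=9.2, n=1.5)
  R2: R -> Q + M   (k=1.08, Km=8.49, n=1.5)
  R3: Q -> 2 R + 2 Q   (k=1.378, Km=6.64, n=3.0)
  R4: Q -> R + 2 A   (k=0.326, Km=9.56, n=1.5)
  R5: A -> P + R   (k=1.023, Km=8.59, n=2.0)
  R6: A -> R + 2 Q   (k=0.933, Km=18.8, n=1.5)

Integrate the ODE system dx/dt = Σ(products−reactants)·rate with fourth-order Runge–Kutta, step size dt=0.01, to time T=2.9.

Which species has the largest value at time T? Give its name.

Dominant species at T: A

RK4 with dt=0.01: 290 steps to T=2.9. Trajectory (selected grid times):
t=0.00: P=8.62 R=19.72 Q=10.50 A=48.67 M=23.37
t=0.32: P=8.94 R=20.74 Q=11.56 A=48.32 M=23.74
t=0.64: P=9.25 R=21.79 Q=12.63 A=47.99 M=24.11
t=0.97: P=9.58 R=22.90 Q=13.75 A=47.65 M=24.50
t=1.29: P=9.90 R=23.99 Q=14.84 A=47.33 M=24.88
t=1.61: P=10.22 R=25.09 Q=15.95 A=47.01 M=25.27
t=1.93: P=10.53 R=26.21 Q=17.05 A=46.70 M=25.67
t=2.26: P=10.86 R=27.36 Q=18.20 A=46.39 M=26.08
t=2.58: P=11.18 R=28.49 Q=19.32 A=46.10 M=26.48
t=2.90: P=11.49 R=29.62 Q=20.44 A=45.81 M=26.88
At T=2.9: P=11.49 R=29.62 Q=20.44 A=45.81 M=26.88; the largest is A.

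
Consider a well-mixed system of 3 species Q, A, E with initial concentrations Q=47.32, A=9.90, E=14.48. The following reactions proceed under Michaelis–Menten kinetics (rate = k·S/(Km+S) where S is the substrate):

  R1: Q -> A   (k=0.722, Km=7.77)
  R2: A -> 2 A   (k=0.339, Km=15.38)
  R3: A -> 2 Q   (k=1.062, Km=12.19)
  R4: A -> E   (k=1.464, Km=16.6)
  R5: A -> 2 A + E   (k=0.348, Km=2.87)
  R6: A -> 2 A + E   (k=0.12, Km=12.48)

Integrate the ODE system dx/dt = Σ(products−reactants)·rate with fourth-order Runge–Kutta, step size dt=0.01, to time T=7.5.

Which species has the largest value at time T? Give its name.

RK4 with dt=0.01: 750 steps to T=7.5. Trajectory (selected grid times):
t=0.00: Q=47.32 A=9.90 E=14.48
t=0.83: Q=47.60 A=9.94 E=15.20
t=1.67: Q=47.88 A=9.99 E=15.94
t=2.50: Q=48.16 A=10.03 E=16.66
t=3.33: Q=48.44 A=10.07 E=17.39
t=4.17: Q=48.72 A=10.11 E=18.13
t=5.00: Q=49.00 A=10.14 E=18.86
t=5.83: Q=49.29 A=10.18 E=19.59
t=6.67: Q=49.58 A=10.22 E=20.33
t=7.50: Q=49.86 A=10.25 E=21.06
At T=7.5: Q=49.86 A=10.25 E=21.06; the largest is Q.

Dominant species at T: Q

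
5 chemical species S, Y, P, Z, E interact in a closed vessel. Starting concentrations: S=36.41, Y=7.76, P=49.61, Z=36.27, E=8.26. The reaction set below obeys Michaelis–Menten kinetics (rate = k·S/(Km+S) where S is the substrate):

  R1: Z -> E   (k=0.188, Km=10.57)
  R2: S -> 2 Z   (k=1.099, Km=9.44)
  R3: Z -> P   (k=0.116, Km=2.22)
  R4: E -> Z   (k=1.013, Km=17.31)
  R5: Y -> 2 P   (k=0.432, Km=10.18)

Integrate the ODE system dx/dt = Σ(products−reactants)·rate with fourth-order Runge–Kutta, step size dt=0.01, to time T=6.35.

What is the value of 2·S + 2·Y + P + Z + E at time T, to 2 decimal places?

Value at T = 182.48

Check how each reaction changes W = 2·S + 2·Y + P + Z + E (weight of products minus weight of reactants):
R1: Z -> E: (1·1) − (1·1) = 1 − 1 = 0
R2: S -> 2 Z: (1·2) − (2·1) = 2 − 2 = 0
R3: Z -> P: (1·1) − (1·1) = 1 − 1 = 0
R4: E -> Z: (1·1) − (1·1) = 1 − 1 = 0
R5: Y -> 2 P: (1·2) − (2·1) = 2 − 2 = 0
Every reaction leaves W unchanged, so W is conserved and no simulation is needed: W(T) = W(0) = 2·36.41 + 2·7.76 + 49.61 + 36.27 + 8.26 = 182.48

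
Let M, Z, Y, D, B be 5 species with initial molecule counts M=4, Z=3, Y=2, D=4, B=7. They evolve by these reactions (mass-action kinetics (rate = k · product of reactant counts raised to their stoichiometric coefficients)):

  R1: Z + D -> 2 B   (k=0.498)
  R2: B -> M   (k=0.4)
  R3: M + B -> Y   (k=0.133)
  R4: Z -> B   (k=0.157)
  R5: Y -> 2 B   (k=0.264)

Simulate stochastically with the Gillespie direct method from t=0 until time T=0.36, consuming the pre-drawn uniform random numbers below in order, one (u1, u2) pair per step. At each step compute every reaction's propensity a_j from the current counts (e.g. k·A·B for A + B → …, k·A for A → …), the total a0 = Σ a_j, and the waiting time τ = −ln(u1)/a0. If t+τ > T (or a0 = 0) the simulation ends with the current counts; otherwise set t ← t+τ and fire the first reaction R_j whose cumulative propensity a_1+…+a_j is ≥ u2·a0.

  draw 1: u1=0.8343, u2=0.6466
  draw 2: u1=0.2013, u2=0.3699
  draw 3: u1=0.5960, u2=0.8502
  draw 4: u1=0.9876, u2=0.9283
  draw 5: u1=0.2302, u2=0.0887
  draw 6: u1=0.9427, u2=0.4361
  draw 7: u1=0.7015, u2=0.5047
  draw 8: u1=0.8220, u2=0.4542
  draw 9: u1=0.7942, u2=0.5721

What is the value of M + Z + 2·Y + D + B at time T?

Check how each reaction changes W = M + Z + 2·Y + D + B (weight of products minus weight of reactants):
R1: Z + D -> 2 B: (1·2) − (1·1 + 1·1) = 2 − 2 = 0
R2: B -> M: (1·1) − (1·1) = 1 − 1 = 0
R3: M + B -> Y: (2·1) − (1·1 + 1·1) = 2 − 2 = 0
R4: Z -> B: (1·1) − (1·1) = 1 − 1 = 0
R5: Y -> 2 B: (1·2) − (2·1) = 2 − 2 = 0
Every reaction leaves W unchanged, so W is conserved and no simulation is needed: W(T) = W(0) = 4 + 3 + 2·2 + 4 + 7 = 22

Value at T = 22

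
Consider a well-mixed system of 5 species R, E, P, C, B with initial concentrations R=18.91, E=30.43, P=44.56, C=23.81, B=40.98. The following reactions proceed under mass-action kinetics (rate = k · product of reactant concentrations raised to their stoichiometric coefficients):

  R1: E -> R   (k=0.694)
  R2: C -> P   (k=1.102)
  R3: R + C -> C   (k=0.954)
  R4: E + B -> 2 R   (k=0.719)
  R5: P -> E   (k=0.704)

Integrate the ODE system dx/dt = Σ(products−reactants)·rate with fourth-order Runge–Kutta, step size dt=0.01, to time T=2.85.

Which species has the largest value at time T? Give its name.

RK4 with dt=0.01: 285 steps to T=2.85. Trajectory (selected grid times):
t=0.00: R=18.91 E=30.43 P=44.56 C=23.81 B=40.98
t=0.32: R=3.73 E=4.55 P=41.87 C=16.73 B=7.03
t=0.63: R=2.47 E=7.06 P=37.98 C=11.89 B=2.02
t=0.95: R=1.69 E=11.31 P=33.46 C=8.36 B=0.25
t=1.27: R=1.68 E=15.14 P=28.92 C=5.87 B=0.01
t=1.58: R=2.35 E=17.45 P=24.77 C=4.17 B=0.00
t=1.90: R=3.36 E=18.56 P=20.88 C=2.93 B=0.00
t=2.22: R=4.56 E=18.72 P=17.44 C=2.06 B=0.00
t=2.53: R=5.87 E=18.22 P=14.55 C=1.47 B=0.00
t=2.85: R=7.35 E=17.26 P=12.01 C=1.03 B=0.00
At T=2.85: R=7.35 E=17.26 P=12.01 C=1.03 B=0.00; the largest is E.

Dominant species at T: E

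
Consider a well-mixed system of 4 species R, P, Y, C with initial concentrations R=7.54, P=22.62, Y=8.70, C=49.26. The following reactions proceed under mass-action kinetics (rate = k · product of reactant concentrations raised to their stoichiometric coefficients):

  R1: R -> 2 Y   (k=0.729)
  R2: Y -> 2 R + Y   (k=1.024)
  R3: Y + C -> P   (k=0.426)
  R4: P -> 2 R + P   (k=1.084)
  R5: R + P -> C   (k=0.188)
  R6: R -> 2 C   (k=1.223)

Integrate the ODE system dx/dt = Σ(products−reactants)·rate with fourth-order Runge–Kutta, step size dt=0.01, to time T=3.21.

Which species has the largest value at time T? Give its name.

RK4 with dt=0.01: 321 steps to T=3.21. Trajectory (selected grid times):
t=0.00: R=7.54 P=22.62 Y=8.70 C=49.26
t=0.36: R=8.24 P=21.26 Y=0.51 C=57.96
t=0.71: R=7.53 P=15.89 Y=0.38 C=70.08
t=1.07: R=6.88 P=12.82 Y=0.30 C=79.50
t=1.43: R=6.37 P=11.03 Y=0.25 C=87.11
t=1.78: R=6.00 P=9.96 Y=0.22 C=93.47
t=2.14: R=5.72 P=9.26 Y=0.20 C=99.33
t=2.50: R=5.52 P=8.80 Y=0.18 C=104.74
t=2.85: R=5.38 P=8.49 Y=0.17 C=109.70
t=3.21: R=5.28 P=8.28 Y=0.16 C=114.61
At T=3.21: R=5.28 P=8.28 Y=0.16 C=114.61; the largest is C.

Dominant species at T: C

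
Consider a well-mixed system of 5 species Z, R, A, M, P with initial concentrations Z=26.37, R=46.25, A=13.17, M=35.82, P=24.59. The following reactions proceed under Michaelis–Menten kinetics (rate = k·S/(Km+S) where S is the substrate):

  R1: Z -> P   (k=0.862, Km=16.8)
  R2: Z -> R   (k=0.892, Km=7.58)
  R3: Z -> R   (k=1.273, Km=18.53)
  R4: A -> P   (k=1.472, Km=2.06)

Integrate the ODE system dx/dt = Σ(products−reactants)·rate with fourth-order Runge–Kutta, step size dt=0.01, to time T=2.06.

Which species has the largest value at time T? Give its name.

RK4 with dt=0.01: 206 steps to T=2.06. Trajectory (selected grid times):
t=0.00: Z=26.37 R=46.25 A=13.17 M=35.82 P=24.59
t=0.23: Z=25.92 R=46.58 A=12.88 M=35.82 P=25.00
t=0.46: Z=25.47 R=46.91 A=12.59 M=35.82 P=25.41
t=0.69: Z=25.02 R=47.24 A=12.30 M=35.82 P=25.82
t=0.92: Z=24.58 R=47.56 A=12.01 M=35.82 P=26.23
t=1.14: Z=24.16 R=47.87 A=11.73 M=35.82 P=26.62
t=1.37: Z=23.72 R=48.19 A=11.44 M=35.82 P=27.02
t=1.60: Z=23.29 R=48.51 A=11.16 M=35.82 P=27.43
t=1.83: Z=22.86 R=48.83 A=10.87 M=35.82 P=27.83
t=2.06: Z=22.43 R=49.14 A=10.59 M=35.82 P=28.22
At T=2.06: Z=22.43 R=49.14 A=10.59 M=35.82 P=28.22; the largest is R.

Dominant species at T: R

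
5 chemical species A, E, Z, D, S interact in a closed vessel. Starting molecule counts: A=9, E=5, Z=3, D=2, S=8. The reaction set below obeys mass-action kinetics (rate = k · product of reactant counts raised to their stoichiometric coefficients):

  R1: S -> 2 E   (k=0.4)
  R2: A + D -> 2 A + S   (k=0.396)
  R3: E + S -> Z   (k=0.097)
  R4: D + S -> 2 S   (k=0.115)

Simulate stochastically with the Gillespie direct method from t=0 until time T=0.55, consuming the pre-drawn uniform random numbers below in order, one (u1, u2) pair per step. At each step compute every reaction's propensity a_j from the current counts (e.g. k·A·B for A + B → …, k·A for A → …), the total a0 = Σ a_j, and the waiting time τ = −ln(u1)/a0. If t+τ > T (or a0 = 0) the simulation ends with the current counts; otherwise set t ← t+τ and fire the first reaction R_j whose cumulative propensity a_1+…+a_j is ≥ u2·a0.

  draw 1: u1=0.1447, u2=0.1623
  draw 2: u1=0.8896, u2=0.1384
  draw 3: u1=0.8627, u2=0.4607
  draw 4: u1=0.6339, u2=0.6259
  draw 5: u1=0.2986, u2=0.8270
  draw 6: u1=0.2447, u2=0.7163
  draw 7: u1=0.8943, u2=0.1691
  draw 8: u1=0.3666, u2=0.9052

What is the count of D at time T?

t=0.000: A=9 E=5 Z=3 D=2 S=8
Draw 1: a1=3.200, a2=7.128, a3=3.880, a4=1.840, a0=16.048; τ=−ln(0.1447)/16.048=0.120 → t=0.120; u2·a0=0.1623·16.048=2.605 ≤ a1=3.200 → R1 fires; A=9 E=7 Z=3 D=2 S=7
Draw 2: a1=2.800, a2=7.128, a3=4.753, a4=1.610, a0=16.291; τ=−ln(0.8896)/16.291=0.007 → t=0.128; u2·a0=0.1384·16.291=2.255 ≤ a1=2.800 → R1 fires; A=9 E=9 Z=3 D=2 S=6
Draw 3: a1=2.400, a2=7.128, a3=5.238, a4=1.380, a0=16.146; τ=−ln(0.8627)/16.146=0.009 → t=0.137; u2·a0=0.4607·16.146=7.438; a1=2.400 < 7.438 ≤ a1+a2=9.528 → R2 fires; A=10 E=9 Z=3 D=1 S=7
Draw 4: a1=2.800, a2=3.960, a3=6.111, a4=0.805, a0=13.676; τ=−ln(0.6339)/13.676=0.033 → t=0.170; u2·a0=0.6259·13.676=8.560; a1+a2=6.760 < 8.560 ≤ a1+…+a3=12.871 → R3 fires; A=10 E=8 Z=4 D=1 S=6
Draw 5: a1=2.400, a2=3.960, a3=4.656, a4=0.690, a0=11.706; τ=−ln(0.2986)/11.706=0.103 → t=0.273; u2·a0=0.8270·11.706=9.681; a1+a2=6.360 < 9.681 ≤ a1+…+a3=11.016 → R3 fires; A=10 E=7 Z=5 D=1 S=5
Draw 6: a1=2.000, a2=3.960, a3=3.395, a4=0.575, a0=9.930; τ=−ln(0.2447)/9.930=0.142 → t=0.415; u2·a0=0.7163·9.930=7.113; a1+a2=5.960 < 7.113 ≤ a1+…+a3=9.355 → R3 fires; A=10 E=6 Z=6 D=1 S=4
Draw 7: a1=1.600, a2=3.960, a3=2.328, a4=0.460, a0=8.348; τ=−ln(0.8943)/8.348=0.013 → t=0.429; u2·a0=0.1691·8.348=1.412 ≤ a1=1.600 → R1 fires; A=10 E=8 Z=6 D=1 S=3
Draw 8: a1=1.200, a2=3.960, a3=2.328, a4=0.345, a0=7.833; τ=−ln(0.3666)/7.833=0.128 → t=0.557 > T=0.55: stop.
Read off D at T=0.55: 1

D at T = 1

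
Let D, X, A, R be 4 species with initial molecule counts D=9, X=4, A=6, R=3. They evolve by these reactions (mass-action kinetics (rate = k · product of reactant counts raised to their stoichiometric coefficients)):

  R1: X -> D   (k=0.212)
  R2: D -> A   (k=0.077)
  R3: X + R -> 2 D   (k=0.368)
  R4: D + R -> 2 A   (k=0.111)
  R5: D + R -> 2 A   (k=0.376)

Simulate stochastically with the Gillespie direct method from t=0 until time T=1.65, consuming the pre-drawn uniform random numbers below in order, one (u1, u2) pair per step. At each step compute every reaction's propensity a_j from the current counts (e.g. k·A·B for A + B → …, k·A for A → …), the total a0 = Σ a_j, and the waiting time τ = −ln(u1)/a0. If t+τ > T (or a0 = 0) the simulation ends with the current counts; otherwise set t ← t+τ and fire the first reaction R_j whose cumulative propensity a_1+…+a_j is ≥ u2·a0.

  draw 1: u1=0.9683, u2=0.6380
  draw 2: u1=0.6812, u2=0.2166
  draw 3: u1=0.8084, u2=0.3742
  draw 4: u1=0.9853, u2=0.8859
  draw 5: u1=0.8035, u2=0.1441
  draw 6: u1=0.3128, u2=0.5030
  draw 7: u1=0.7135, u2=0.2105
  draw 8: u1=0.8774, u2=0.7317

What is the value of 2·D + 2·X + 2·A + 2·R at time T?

Value at T = 44

Check how each reaction changes W = 2·D + 2·X + 2·A + 2·R (weight of products minus weight of reactants):
R1: X -> D: (2·1) − (2·1) = 2 − 2 = 0
R2: D -> A: (2·1) − (2·1) = 2 − 2 = 0
R3: X + R -> 2 D: (2·2) − (2·1 + 2·1) = 4 − 4 = 0
R4: D + R -> 2 A: (2·2) − (2·1 + 2·1) = 4 − 4 = 0
R5: D + R -> 2 A: (2·2) − (2·1 + 2·1) = 4 − 4 = 0
Every reaction leaves W unchanged, so W is conserved and no simulation is needed: W(T) = W(0) = 2·9 + 2·4 + 2·6 + 2·3 = 44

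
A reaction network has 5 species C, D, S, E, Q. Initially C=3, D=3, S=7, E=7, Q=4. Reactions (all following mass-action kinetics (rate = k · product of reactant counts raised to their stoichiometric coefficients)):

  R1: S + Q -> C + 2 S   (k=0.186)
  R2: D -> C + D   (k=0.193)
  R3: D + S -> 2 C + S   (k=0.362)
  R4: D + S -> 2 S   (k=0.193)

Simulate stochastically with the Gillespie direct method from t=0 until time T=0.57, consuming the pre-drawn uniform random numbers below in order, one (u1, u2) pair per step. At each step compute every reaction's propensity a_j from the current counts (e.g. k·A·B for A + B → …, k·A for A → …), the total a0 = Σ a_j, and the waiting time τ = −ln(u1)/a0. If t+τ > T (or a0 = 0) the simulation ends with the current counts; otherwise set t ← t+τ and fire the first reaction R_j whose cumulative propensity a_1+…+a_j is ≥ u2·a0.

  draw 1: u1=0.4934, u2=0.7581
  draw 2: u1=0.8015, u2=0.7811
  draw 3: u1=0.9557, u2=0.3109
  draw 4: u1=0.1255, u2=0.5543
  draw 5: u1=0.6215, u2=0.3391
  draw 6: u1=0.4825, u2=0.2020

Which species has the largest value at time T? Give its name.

t=0.000: C=3 D=3 S=7 E=7 Q=4
Draw 1: a1=5.208, a2=0.579, a3=7.602, a4=4.053, a0=17.442; τ=−ln(0.4934)/17.442=0.041 → t=0.041; u2·a0=0.7581·17.442=13.223; a1+a2=5.787 < 13.223 ≤ a1+…+a3=13.389 → R3 fires; C=5 D=2 S=7 E=7 Q=4
Draw 2: a1=5.208, a2=0.386, a3=5.068, a4=2.702, a0=13.364; τ=−ln(0.8015)/13.364=0.017 → t=0.057; u2·a0=0.7811·13.364=10.439; a1+a2=5.594 < 10.439 ≤ a1+…+a3=10.662 → R3 fires; C=7 D=1 S=7 E=7 Q=4
Draw 3: a1=5.208, a2=0.193, a3=2.534, a4=1.351, a0=9.286; τ=−ln(0.9557)/9.286=0.005 → t=0.062; u2·a0=0.3109·9.286=2.887 ≤ a1=5.208 → R1 fires; C=8 D=1 S=8 E=7 Q=3
Draw 4: a1=4.464, a2=0.193, a3=2.896, a4=1.544, a0=9.097; τ=−ln(0.1255)/9.097=0.228 → t=0.290; u2·a0=0.5543·9.097=5.042; a1+a2=4.657 < 5.042 ≤ a1+…+a3=7.553 → R3 fires; C=10 D=0 S=8 E=7 Q=3
Draw 5: a1=4.464, a2=0.000, a3=0.000, a4=0.000, a0=4.464; τ=−ln(0.6215)/4.464=0.107 → t=0.397; u2·a0=0.3391·4.464=1.514 ≤ a1=4.464 → R1 fires; C=11 D=0 S=9 E=7 Q=2
Draw 6: a1=3.348, a2=0.000, a3=0.000, a4=0.000, a0=3.348; τ=−ln(0.4825)/3.348=0.218 → t=0.614 > T=0.57: stop.
At T=0.57: C=11 D=0 S=9 E=7 Q=2; the largest is C.

Dominant species at T: C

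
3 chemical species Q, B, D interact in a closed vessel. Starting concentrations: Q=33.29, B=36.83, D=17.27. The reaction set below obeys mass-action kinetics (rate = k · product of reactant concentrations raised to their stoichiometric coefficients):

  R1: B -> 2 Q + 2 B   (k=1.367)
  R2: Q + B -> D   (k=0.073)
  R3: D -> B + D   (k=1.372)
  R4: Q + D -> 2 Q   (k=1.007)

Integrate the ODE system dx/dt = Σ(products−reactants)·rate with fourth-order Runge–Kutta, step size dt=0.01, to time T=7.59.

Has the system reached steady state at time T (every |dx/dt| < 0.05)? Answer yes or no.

RK4 with dt=0.01: 759 steps to T=7.59. Trajectory (selected grid times):
t=0.00: Q=33.29 B=36.83 D=17.27
t=0.84: Q=81.43 B=1.60 D=0.12
t=1.69: Q=82.50 B=0.03 D=0.00
t=2.53: Q=82.52 B=0.00 D=0.00
t=3.37: Q=82.52 B=0.00 D=0.00
t=4.22: Q=82.52 B=0.00 D=0.00
t=5.06: Q=82.52 B=0.00 D=0.00
t=5.90: Q=82.52 B=0.00 D=0.00
t=6.75: Q=82.52 B=0.00 D=0.00
t=7.59: Q=82.52 B=0.00 D=0.00
Rates at T: R1=0.0000, R2=0.0000, R3=0.0000, R4=0.0000
dx/dt at T (Σ net stoichiometry × rate): Q=+0.0000, B=-0.0000, D=-0.0000
Largest |dx/dt| is |-0.0000| (B) < 0.05 → steady.

Steady state at T: yes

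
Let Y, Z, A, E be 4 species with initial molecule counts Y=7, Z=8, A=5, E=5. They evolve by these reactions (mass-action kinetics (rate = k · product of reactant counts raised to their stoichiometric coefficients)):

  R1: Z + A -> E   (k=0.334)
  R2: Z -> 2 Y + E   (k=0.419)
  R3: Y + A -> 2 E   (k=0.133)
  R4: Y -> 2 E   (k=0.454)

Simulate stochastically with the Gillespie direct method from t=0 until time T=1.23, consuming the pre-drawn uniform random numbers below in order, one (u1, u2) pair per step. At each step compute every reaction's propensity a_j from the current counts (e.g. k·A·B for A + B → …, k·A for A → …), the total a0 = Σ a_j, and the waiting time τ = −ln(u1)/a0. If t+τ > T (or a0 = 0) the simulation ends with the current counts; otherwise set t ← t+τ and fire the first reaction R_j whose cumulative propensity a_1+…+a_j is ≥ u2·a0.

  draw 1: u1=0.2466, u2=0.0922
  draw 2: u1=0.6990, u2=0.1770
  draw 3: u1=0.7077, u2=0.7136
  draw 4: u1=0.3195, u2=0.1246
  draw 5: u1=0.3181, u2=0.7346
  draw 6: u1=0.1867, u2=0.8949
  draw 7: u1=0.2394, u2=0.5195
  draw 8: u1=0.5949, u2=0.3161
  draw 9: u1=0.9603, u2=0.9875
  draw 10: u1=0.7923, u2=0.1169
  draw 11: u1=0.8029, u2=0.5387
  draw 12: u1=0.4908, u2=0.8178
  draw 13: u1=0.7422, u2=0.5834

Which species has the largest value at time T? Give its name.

t=0.000: Y=7 Z=8 A=5 E=5
Draw 1: a1=13.360, a2=3.352, a3=4.655, a4=3.178, a0=24.545; τ=−ln(0.2466)/24.545=0.057 → t=0.057; u2·a0=0.0922·24.545=2.263 ≤ a1=13.360 → R1 fires; Y=7 Z=7 A=4 E=6
Draw 2: a1=9.352, a2=2.933, a3=3.724, a4=3.178, a0=19.187; τ=−ln(0.6990)/19.187=0.019 → t=0.076; u2·a0=0.1770·19.187=3.396 ≤ a1=9.352 → R1 fires; Y=7 Z=6 A=3 E=7
Draw 3: a1=6.012, a2=2.514, a3=2.793, a4=3.178, a0=14.497; τ=−ln(0.7077)/14.497=0.024 → t=0.100; u2·a0=0.7136·14.497=10.345; a1+a2=8.526 < 10.345 ≤ a1+…+a3=11.319 → R3 fires; Y=6 Z=6 A=2 E=9
Draw 4: a1=4.008, a2=2.514, a3=1.596, a4=2.724, a0=10.842; τ=−ln(0.3195)/10.842=0.105 → t=0.205; u2·a0=0.1246·10.842=1.351 ≤ a1=4.008 → R1 fires; Y=6 Z=5 A=1 E=10
Draw 5: a1=1.670, a2=2.095, a3=0.798, a4=2.724, a0=7.287; τ=−ln(0.3181)/7.287=0.157 → t=0.362; u2·a0=0.7346·7.287=5.353; a1+…+a3=4.563 < 5.353 ≤ a1+…+a4=7.287 → R4 fires; Y=5 Z=5 A=1 E=12
Draw 6: a1=1.670, a2=2.095, a3=0.665, a4=2.270, a0=6.700; τ=−ln(0.1867)/6.700=0.250 → t=0.612; u2·a0=0.8949·6.700=5.996; a1+…+a3=4.430 < 5.996 ≤ a1+…+a4=6.700 → R4 fires; Y=4 Z=5 A=1 E=14
Draw 7: a1=1.670, a2=2.095, a3=0.532, a4=1.816, a0=6.113; τ=−ln(0.2394)/6.113=0.234 → t=0.846; u2·a0=0.5195·6.113=3.176; a1=1.670 < 3.176 ≤ a1+a2=3.765 → R2 fires; Y=6 Z=4 A=1 E=15
Draw 8: a1=1.336, a2=1.676, a3=0.798, a4=2.724, a0=6.534; τ=−ln(0.5949)/6.534=0.079 → t=0.926; u2·a0=0.3161·6.534=2.065; a1=1.336 < 2.065 ≤ a1+a2=3.012 → R2 fires; Y=8 Z=3 A=1 E=16
Draw 9: a1=1.002, a2=1.257, a3=1.064, a4=3.632, a0=6.955; τ=−ln(0.9603)/6.955=0.006 → t=0.932; u2·a0=0.9875·6.955=6.868; a1+…+a3=3.323 < 6.868 ≤ a1+…+a4=6.955 → R4 fires; Y=7 Z=3 A=1 E=18
Draw 10: a1=1.002, a2=1.257, a3=0.931, a4=3.178, a0=6.368; τ=−ln(0.7923)/6.368=0.037 → t=0.968; u2·a0=0.1169·6.368=0.744 ≤ a1=1.002 → R1 fires; Y=7 Z=2 A=0 E=19
Draw 11: a1=0.000, a2=0.838, a3=0.000, a4=3.178, a0=4.016; τ=−ln(0.8029)/4.016=0.055 → t=1.023; u2·a0=0.5387·4.016=2.163; a1+…+a3=0.838 < 2.163 ≤ a1+…+a4=4.016 → R4 fires; Y=6 Z=2 A=0 E=21
Draw 12: a1=0.000, a2=0.838, a3=0.000, a4=2.724, a0=3.562; τ=−ln(0.4908)/3.562=0.200 → t=1.223; u2·a0=0.8178·3.562=2.913; a1+…+a3=0.838 < 2.913 ≤ a1+…+a4=3.562 → R4 fires; Y=5 Z=2 A=0 E=23
Draw 13: a1=0.000, a2=0.838, a3=0.000, a4=2.270, a0=3.108; τ=−ln(0.7422)/3.108=0.096 → t=1.319 > T=1.23: stop.
At T=1.23: Y=5 Z=2 A=0 E=23; the largest is E.

Dominant species at T: E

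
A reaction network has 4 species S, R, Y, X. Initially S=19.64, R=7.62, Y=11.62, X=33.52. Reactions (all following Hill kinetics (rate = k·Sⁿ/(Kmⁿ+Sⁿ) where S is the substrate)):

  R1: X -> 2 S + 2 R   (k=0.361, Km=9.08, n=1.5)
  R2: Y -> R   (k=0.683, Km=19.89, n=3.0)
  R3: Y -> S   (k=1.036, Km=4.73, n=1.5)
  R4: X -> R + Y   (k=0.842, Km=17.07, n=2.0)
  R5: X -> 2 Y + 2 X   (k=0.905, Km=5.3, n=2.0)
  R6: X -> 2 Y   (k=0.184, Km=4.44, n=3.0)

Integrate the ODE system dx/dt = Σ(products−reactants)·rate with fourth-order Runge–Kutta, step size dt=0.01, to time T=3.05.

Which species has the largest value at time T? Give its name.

Dominant species at T: X

RK4 with dt=0.01: 305 steps to T=3.05. Trajectory (selected grid times):
t=0.00: S=19.64 R=7.62 Y=11.62 X=33.52
t=0.34: S=20.14 R=8.10 Y=12.25 X=33.42
t=0.68: S=20.64 R=8.59 Y=12.87 X=33.33
t=1.02: S=21.14 R=9.09 Y=13.48 X=33.23
t=1.36: S=21.65 R=9.59 Y=14.08 X=33.13
t=1.69: S=22.15 R=10.07 Y=14.65 X=33.04
t=2.03: S=22.66 R=10.58 Y=15.23 X=32.95
t=2.37: S=23.18 R=11.10 Y=15.81 X=32.85
t=2.71: S=23.69 R=11.62 Y=16.37 X=32.76
t=3.05: S=24.21 R=12.14 Y=16.93 X=32.66
At T=3.05: S=24.21 R=12.14 Y=16.93 X=32.66; the largest is X.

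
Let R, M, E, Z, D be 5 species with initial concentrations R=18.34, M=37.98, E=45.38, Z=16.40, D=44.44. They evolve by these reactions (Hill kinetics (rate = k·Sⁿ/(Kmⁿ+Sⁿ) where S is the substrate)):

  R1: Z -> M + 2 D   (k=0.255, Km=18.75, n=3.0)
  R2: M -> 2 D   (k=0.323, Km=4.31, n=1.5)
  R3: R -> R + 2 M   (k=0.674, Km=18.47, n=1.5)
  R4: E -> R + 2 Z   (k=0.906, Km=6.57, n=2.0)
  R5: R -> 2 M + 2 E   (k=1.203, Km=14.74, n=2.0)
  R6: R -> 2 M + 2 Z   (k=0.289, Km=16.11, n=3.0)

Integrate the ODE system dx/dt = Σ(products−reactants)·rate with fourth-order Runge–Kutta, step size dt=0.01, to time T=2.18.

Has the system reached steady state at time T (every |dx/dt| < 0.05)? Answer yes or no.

Steady state at T: no

RK4 with dt=0.01: 218 steps to T=2.18. Trajectory (selected grid times):
t=0.00: R=18.34 M=37.98 E=45.38 Z=16.40 D=44.44
t=0.24: R=18.34 M=38.52 E=45.52 Z=16.88 D=44.64
t=0.48: R=18.33 M=39.07 E=45.66 Z=17.37 D=44.84
t=0.73: R=18.33 M=39.64 E=45.80 Z=17.87 D=45.06
t=0.97: R=18.33 M=40.19 E=45.94 Z=18.35 D=45.26
t=1.21: R=18.32 M=40.74 E=46.07 Z=18.83 D=45.47
t=1.45: R=18.32 M=41.29 E=46.21 Z=19.30 D=45.69
t=1.70: R=18.31 M=41.86 E=46.35 Z=19.80 D=45.91
t=1.94: R=18.31 M=42.41 E=46.49 Z=20.27 D=46.13
t=2.18: R=18.31 M=42.97 E=46.63 Z=20.75 D=46.35
Rates at T: R1=0.1467, R2=0.3131, R3=0.3348, R4=0.8884, R5=0.7299, R6=0.1719
dx/dt at T (Σ net stoichiometry × rate): R=-0.0134, M=+2.3068, E=+0.5714, Z=+1.9738, D=+0.9195
Largest |dx/dt| is |+2.3068| (M) ≥ 0.05 → not steady.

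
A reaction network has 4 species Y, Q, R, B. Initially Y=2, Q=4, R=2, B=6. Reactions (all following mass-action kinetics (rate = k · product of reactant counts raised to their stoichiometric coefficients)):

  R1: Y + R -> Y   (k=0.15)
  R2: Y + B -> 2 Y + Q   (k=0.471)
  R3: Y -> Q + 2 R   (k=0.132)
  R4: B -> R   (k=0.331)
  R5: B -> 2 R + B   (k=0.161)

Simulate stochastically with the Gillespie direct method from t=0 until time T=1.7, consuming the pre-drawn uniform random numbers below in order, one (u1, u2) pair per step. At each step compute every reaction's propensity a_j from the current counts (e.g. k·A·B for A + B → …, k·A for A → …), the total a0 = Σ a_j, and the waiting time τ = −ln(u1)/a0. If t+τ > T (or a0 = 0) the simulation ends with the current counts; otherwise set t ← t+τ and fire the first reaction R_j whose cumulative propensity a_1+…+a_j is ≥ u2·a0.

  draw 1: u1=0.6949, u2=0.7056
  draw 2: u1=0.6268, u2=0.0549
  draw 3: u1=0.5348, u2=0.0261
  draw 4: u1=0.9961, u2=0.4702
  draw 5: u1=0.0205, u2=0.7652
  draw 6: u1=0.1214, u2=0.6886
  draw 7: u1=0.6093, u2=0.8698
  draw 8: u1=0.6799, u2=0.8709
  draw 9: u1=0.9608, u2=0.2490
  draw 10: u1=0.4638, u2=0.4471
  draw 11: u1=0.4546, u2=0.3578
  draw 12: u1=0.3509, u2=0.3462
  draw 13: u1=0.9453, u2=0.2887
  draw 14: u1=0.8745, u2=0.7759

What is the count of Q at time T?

Q at T = 8

t=0.000: Y=2 Q=4 R=2 B=6
Draw 1: a1=0.600, a2=5.652, a3=0.264, a4=1.986, a5=0.966, a0=9.468; τ=−ln(0.6949)/9.468=0.038 → t=0.038; u2·a0=0.7056·9.468=6.681; a1+…+a3=6.516 < 6.681 ≤ a1+…+a4=8.502 → R4 fires; Y=2 Q=4 R=3 B=5
Draw 2: a1=0.900, a2=4.710, a3=0.264, a4=1.655, a5=0.805, a0=8.334; τ=−ln(0.6268)/8.334=0.056 → t=0.094; u2·a0=0.0549·8.334=0.458 ≤ a1=0.900 → R1 fires; Y=2 Q=4 R=2 B=5
Draw 3: a1=0.600, a2=4.710, a3=0.264, a4=1.655, a5=0.805, a0=8.034; τ=−ln(0.5348)/8.034=0.078 → t=0.172; u2·a0=0.0261·8.034=0.210 ≤ a1=0.600 → R1 fires; Y=2 Q=4 R=1 B=5
Draw 4: a1=0.300, a2=4.710, a3=0.264, a4=1.655, a5=0.805, a0=7.734; τ=−ln(0.9961)/7.734=0.001 → t=0.173; u2·a0=0.4702·7.734=3.637; a1=0.300 < 3.637 ≤ a1+a2=5.010 → R2 fires; Y=3 Q=5 R=1 B=4
Draw 5: a1=0.450, a2=5.652, a3=0.396, a4=1.324, a5=0.644, a0=8.466; τ=−ln(0.0205)/8.466=0.459 → t=0.632; u2·a0=0.7652·8.466=6.478; a1+a2=6.102 < 6.478 ≤ a1+…+a3=6.498 → R3 fires; Y=2 Q=6 R=3 B=4
Draw 6: a1=0.900, a2=3.768, a3=0.264, a4=1.324, a5=0.644, a0=6.900; τ=−ln(0.1214)/6.900=0.306 → t=0.938; u2·a0=0.6886·6.900=4.751; a1+a2=4.668 < 4.751 ≤ a1+…+a3=4.932 → R3 fires; Y=1 Q=7 R=5 B=4
Draw 7: a1=0.750, a2=1.884, a3=0.132, a4=1.324, a5=0.644, a0=4.734; τ=−ln(0.6093)/4.734=0.105 → t=1.042; u2·a0=0.8698·4.734=4.118; a1+…+a4=4.090 < 4.118 ≤ a1+…+a5=4.734 → R5 fires; Y=1 Q=7 R=7 B=4
Draw 8: a1=1.050, a2=1.884, a3=0.132, a4=1.324, a5=0.644, a0=5.034; τ=−ln(0.6799)/5.034=0.077 → t=1.119; u2·a0=0.8709·5.034=4.384; a1+…+a3=3.066 < 4.384 ≤ a1+…+a4=4.390 → R4 fires; Y=1 Q=7 R=8 B=3
Draw 9: a1=1.200, a2=1.413, a3=0.132, a4=0.993, a5=0.483, a0=4.221; τ=−ln(0.9608)/4.221=0.009 → t=1.128; u2·a0=0.2490·4.221=1.051 ≤ a1=1.200 → R1 fires; Y=1 Q=7 R=7 B=3
Draw 10: a1=1.050, a2=1.413, a3=0.132, a4=0.993, a5=0.483, a0=4.071; τ=−ln(0.4638)/4.071=0.189 → t=1.317; u2·a0=0.4471·4.071=1.820; a1=1.050 < 1.820 ≤ a1+a2=2.463 → R2 fires; Y=2 Q=8 R=7 B=2
Draw 11: a1=2.100, a2=1.884, a3=0.264, a4=0.662, a5=0.322, a0=5.232; τ=−ln(0.4546)/5.232=0.151 → t=1.468; u2·a0=0.3578·5.232=1.872 ≤ a1=2.100 → R1 fires; Y=2 Q=8 R=6 B=2
Draw 12: a1=1.800, a2=1.884, a3=0.264, a4=0.662, a5=0.322, a0=4.932; τ=−ln(0.3509)/4.932=0.212 → t=1.680; u2·a0=0.3462·4.932=1.707 ≤ a1=1.800 → R1 fires; Y=2 Q=8 R=5 B=2
Draw 13: a1=1.500, a2=1.884, a3=0.264, a4=0.662, a5=0.322, a0=4.632; τ=−ln(0.9453)/4.632=0.012 → t=1.692; u2·a0=0.2887·4.632=1.337 ≤ a1=1.500 → R1 fires; Y=2 Q=8 R=4 B=2
Draw 14: a1=1.200, a2=1.884, a3=0.264, a4=0.662, a5=0.322, a0=4.332; τ=−ln(0.8745)/4.332=0.031 → t=1.723 > T=1.7: stop.
Read off Q at T=1.7: 8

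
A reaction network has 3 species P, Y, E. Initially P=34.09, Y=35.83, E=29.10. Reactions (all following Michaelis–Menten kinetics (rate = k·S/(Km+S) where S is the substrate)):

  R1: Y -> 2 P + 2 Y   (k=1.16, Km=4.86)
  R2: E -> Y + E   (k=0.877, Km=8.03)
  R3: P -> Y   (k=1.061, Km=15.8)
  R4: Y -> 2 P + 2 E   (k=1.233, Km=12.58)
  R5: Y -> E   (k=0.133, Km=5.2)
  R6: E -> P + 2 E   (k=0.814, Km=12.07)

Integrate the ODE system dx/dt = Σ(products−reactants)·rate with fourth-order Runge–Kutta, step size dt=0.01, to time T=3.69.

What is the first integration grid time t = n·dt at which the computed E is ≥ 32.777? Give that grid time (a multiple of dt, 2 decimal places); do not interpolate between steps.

Threshold first reached at t = 1.45

RK4 with dt=0.01: 369 steps to T=3.69. Trajectory (selected grid times):
t=0.00: P=34.09 Y=35.83 E=29.10
t=0.41: P=35.62 Y=36.41 E=30.13
t=0.82: P=37.15 Y=36.99 E=31.17
t=1.23: P=38.68 Y=37.58 E=32.22
t=1.44: P=39.46 Y=37.88 E=32.76
t=1.45: P=39.50 Y=37.90 E=32.78
t=1.64: P=40.21 Y=38.17 E=33.27
t=2.05: P=41.75 Y=38.77 E=34.33
t=2.46: P=43.29 Y=39.37 E=35.39
t=2.87: P=44.84 Y=39.98 E=36.45
t=3.28: P=46.39 Y=40.59 E=37.52
t=3.69: P=47.94 Y=41.20 E=38.60
E(1.44)=32.758 < 32.777 but E(1.45)=32.784 ≥ 32.777, so the first grid time is t=1.45.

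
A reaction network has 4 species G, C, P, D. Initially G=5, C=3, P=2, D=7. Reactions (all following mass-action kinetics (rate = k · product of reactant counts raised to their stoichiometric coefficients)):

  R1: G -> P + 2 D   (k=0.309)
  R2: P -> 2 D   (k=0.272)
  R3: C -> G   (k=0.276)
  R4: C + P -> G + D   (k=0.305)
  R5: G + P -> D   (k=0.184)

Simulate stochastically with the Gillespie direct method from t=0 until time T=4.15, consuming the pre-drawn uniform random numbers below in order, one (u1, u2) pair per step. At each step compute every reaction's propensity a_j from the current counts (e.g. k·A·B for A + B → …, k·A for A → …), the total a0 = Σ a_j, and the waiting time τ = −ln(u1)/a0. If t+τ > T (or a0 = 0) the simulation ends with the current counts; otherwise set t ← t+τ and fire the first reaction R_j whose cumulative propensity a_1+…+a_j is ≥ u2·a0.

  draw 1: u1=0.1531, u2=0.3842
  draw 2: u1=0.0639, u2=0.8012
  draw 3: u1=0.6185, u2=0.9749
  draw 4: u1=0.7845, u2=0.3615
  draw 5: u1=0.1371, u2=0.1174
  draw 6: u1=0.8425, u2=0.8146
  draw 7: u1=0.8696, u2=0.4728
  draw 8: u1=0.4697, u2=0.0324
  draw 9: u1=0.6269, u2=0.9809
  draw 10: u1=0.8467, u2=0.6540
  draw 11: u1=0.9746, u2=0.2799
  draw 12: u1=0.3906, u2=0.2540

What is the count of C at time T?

C at T = 0

t=0.000: G=5 C=3 P=2 D=7
Draw 1: a1=1.545, a2=0.544, a3=0.828, a4=1.830, a5=1.840, a0=6.587; τ=−ln(0.1531)/6.587=0.285 → t=0.285; u2·a0=0.3842·6.587=2.531; a1+a2=2.089 < 2.531 ≤ a1+…+a3=2.917 → R3 fires; G=6 C=2 P=2 D=7
Draw 2: a1=1.854, a2=0.544, a3=0.552, a4=1.220, a5=2.208, a0=6.378; τ=−ln(0.0639)/6.378=0.431 → t=0.716; u2·a0=0.8012·6.378=5.110; a1+…+a4=4.170 < 5.110 ≤ a1+…+a5=6.378 → R5 fires; G=5 C=2 P=1 D=8
Draw 3: a1=1.545, a2=0.272, a3=0.552, a4=0.610, a5=0.920, a0=3.899; τ=−ln(0.6185)/3.899=0.123 → t=0.839; u2·a0=0.9749·3.899=3.801; a1+…+a4=2.979 < 3.801 ≤ a1+…+a5=3.899 → R5 fires; G=4 C=2 P=0 D=9
Draw 4: a1=1.236, a2=0.000, a3=0.552, a4=0.000, a5=0.000, a0=1.788; τ=−ln(0.7845)/1.788=0.136 → t=0.975; u2·a0=0.3615·1.788=0.646 ≤ a1=1.236 → R1 fires; G=3 C=2 P=1 D=11
Draw 5: a1=0.927, a2=0.272, a3=0.552, a4=0.610, a5=0.552, a0=2.913; τ=−ln(0.1371)/2.913=0.682 → t=1.657; u2·a0=0.1174·2.913=0.342 ≤ a1=0.927 → R1 fires; G=2 C=2 P=2 D=13
Draw 6: a1=0.618, a2=0.544, a3=0.552, a4=1.220, a5=0.736, a0=3.670; τ=−ln(0.8425)/3.670=0.047 → t=1.704; u2·a0=0.8146·3.670=2.990; a1+…+a4=2.934 < 2.990 ≤ a1+…+a5=3.670 → R5 fires; G=1 C=2 P=1 D=14
Draw 7: a1=0.309, a2=0.272, a3=0.552, a4=0.610, a5=0.184, a0=1.927; τ=−ln(0.8696)/1.927=0.073 → t=1.776; u2·a0=0.4728·1.927=0.911; a1+a2=0.581 < 0.911 ≤ a1+…+a3=1.133 → R3 fires; G=2 C=1 P=1 D=14
Draw 8: a1=0.618, a2=0.272, a3=0.276, a4=0.305, a5=0.368, a0=1.839; τ=−ln(0.4697)/1.839=0.411 → t=2.187; u2·a0=0.0324·1.839=0.060 ≤ a1=0.618 → R1 fires; G=1 C=1 P=2 D=16
Draw 9: a1=0.309, a2=0.544, a3=0.276, a4=0.610, a5=0.368, a0=2.107; τ=−ln(0.6269)/2.107=0.222 → t=2.409; u2·a0=0.9809·2.107=2.067; a1+…+a4=1.739 < 2.067 ≤ a1+…+a5=2.107 → R5 fires; G=0 C=1 P=1 D=17
Draw 10: a1=0.000, a2=0.272, a3=0.276, a4=0.305, a5=0.000, a0=0.853; τ=−ln(0.8467)/0.853=0.195 → t=2.604; u2·a0=0.6540·0.853=0.558; a1+…+a3=0.548 < 0.558 ≤ a1+…+a4=0.853 → R4 fires; G=1 C=0 P=0 D=18
Draw 11: a1=0.309, a2=0.000, a3=0.000, a4=0.000, a5=0.000, a0=0.309; τ=−ln(0.9746)/0.309=0.083 → t=2.687; u2·a0=0.2799·0.309=0.086 ≤ a1=0.309 → R1 fires; G=0 C=0 P=1 D=20
Draw 12: a1=0.000, a2=0.272, a3=0.000, a4=0.000, a5=0.000, a0=0.272; τ=−ln(0.3906)/0.272=3.456 → t=6.143 > T=4.15: stop.
Read off C at T=4.15: 0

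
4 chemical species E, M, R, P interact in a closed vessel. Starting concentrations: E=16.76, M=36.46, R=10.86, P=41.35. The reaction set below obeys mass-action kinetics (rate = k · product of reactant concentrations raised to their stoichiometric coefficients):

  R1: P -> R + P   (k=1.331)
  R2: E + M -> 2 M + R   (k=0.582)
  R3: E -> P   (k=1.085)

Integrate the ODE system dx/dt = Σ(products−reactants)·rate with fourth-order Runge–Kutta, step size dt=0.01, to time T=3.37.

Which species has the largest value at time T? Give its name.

RK4 with dt=0.01: 337 steps to T=3.37. Trajectory (selected grid times):
t=0.00: E=16.76 M=36.46 R=10.86 P=41.35
t=0.37: E=0.00 M=52.54 R=47.61 P=42.03
t=0.75: E=0.00 M=52.54 R=68.87 P=42.03
t=1.12: E=0.00 M=52.54 R=89.56 P=42.03
t=1.50: E=0.00 M=52.54 R=110.82 P=42.03
t=1.87: E=0.00 M=52.54 R=131.52 P=42.03
t=2.25: E=0.00 M=52.54 R=152.78 P=42.03
t=2.62: E=0.00 M=52.54 R=173.48 P=42.03
t=3.00: E=0.00 M=52.54 R=194.74 P=42.03
t=3.37: E=0.00 M=52.54 R=215.44 P=42.03
At T=3.37: E=0.00 M=52.54 R=215.44 P=42.03; the largest is R.

Dominant species at T: R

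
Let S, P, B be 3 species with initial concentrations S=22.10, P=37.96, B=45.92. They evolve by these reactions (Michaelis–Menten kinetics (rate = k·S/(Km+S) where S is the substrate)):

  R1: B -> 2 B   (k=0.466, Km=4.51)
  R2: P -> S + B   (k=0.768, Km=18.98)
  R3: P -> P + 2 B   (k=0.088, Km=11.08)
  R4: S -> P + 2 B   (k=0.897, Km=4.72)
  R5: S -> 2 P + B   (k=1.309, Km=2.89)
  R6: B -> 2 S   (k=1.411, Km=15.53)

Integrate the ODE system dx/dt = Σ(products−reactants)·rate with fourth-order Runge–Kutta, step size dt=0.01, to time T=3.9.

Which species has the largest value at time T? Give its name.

Dominant species at T: B

RK4 with dt=0.01: 390 steps to T=3.9. Trajectory (selected grid times):
t=0.00: S=22.10 P=37.96 B=45.92
t=0.43: S=22.41 P=39.05 B=47.06
t=0.87: S=22.74 P=40.17 B=48.23
t=1.30: S=23.07 P=41.27 B=49.38
t=1.73: S=23.40 P=42.36 B=50.53
t=2.17: S=23.74 P=43.48 B=51.71
t=2.60: S=24.09 P=44.58 B=52.86
t=3.03: S=24.43 P=45.67 B=54.02
t=3.47: S=24.79 P=46.80 B=55.21
t=3.90: S=25.15 P=47.89 B=56.37
At T=3.9: S=25.15 P=47.89 B=56.37; the largest is B.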